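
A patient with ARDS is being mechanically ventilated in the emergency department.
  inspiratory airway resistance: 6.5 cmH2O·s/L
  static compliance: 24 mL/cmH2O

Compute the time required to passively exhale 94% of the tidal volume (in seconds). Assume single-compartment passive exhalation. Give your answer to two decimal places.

τ = R × C = 6.5 × 24 mL/cmH2O = 6.5 × 0.024 L/cmH2O = 0.156 s.
Exhaled fraction f = 1 − e^(−t/τ) → t = −τ·ln(1 − f) = −0.156·ln(0.06) = 0.4389 s.

0.44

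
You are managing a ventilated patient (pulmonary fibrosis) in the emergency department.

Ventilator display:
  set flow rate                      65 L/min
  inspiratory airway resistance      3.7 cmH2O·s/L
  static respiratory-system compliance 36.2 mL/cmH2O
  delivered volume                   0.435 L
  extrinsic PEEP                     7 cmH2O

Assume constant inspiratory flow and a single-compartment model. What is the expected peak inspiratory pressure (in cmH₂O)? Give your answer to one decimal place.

Flow: 65 L/min ÷ 60 = 1.0833 L/s.
Equation of motion (constant flow): PIP = Vt/C + R·V̇ + PEEP.
PIP = 435/36.2 + 3.7×1.0833 + 7 = 12.017 + 4.008 + 7 = 23.025 cmH2O.

23.0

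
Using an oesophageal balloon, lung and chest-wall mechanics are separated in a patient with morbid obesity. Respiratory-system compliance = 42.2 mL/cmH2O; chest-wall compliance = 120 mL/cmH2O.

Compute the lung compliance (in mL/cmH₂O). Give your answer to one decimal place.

1/CL = 1/Crs − 1/Ccw.
1/CL = 1/42.2 − 1/120 = 0.01536.
CL = 65.104 mL/cmH2O.

65.1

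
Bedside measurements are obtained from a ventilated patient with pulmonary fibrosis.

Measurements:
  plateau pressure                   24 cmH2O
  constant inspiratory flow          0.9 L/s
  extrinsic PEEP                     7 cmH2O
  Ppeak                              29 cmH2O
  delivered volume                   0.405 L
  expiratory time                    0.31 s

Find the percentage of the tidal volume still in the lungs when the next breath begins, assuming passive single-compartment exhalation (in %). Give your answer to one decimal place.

R = (PIP − Pplat)/V̇ = (29 − 24) / 0.9 = 5.0/0.9 = 5.556 cmH2O·s/L.
C = Vt/(Pplat − PEEP) = 405.0 / (24 − 7) = 405.0/17.0 = 23.824 mL/cmH2O.
τ = R × C = 5.556 × 0.02382 L/cmH2O = 0.1323 s.
Fraction remaining at end-expiration = e^(−Te/τ) = e^(−0.31/0.1323) = 0.09602 → 9.602%.

9.6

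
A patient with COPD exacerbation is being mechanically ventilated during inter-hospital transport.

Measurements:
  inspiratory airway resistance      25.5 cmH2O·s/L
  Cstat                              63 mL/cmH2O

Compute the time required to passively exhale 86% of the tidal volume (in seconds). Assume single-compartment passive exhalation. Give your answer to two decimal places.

3.16

τ = R × C = 25.5 × 63 mL/cmH2O = 25.5 × 0.063 L/cmH2O = 1.607 s.
Exhaled fraction f = 1 − e^(−t/τ) → t = −τ·ln(1 − f) = −1.607·ln(0.14) = 3.16 s.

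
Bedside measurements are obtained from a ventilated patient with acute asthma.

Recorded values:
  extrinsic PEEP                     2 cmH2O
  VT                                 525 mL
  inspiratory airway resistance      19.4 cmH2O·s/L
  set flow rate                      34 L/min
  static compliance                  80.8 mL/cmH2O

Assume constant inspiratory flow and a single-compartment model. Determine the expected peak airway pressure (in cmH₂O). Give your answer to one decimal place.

19.5

Flow: 34 L/min ÷ 60 = 0.5667 L/s.
Equation of motion (constant flow): PIP = Vt/C + R·V̇ + PEEP.
PIP = 525/80.8 + 19.4×0.5667 + 2 = 6.498 + 10.994 + 2 = 19.492 cmH2O.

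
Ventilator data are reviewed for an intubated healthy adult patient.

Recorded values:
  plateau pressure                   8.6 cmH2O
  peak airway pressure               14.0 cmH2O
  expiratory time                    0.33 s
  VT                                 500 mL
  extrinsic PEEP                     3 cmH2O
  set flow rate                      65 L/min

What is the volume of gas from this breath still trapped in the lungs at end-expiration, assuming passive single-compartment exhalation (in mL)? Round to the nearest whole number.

Flow: 65 L/min ÷ 60 = 1.0833 L/s.
R = (PIP − Pplat)/V̇ = (14.0 − 8.6) / 1.0833 = 5.4/1.0833 = 4.985 cmH2O·s/L.
C = Vt/(Pplat − PEEP) = 500.0 / (8.6 − 3) = 500.0/5.6 = 89.286 mL/cmH2O.
τ = R × C = 4.985 × 0.08929 L/cmH2O = 0.4451 s.
Fraction remaining = e^(−Te/τ) = e^(−0.33/0.4451) = 0.4764.
Trapped volume = 500.0 × 0.4764 = 238.2 mL.

238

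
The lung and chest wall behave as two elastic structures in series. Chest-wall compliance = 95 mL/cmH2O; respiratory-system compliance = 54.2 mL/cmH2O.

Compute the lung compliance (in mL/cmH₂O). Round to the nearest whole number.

1/CL = 1/Crs − 1/Ccw.
1/CL = 1/54.2 − 1/95 = 0.007924.
CL = 126.2 mL/cmH2O.

126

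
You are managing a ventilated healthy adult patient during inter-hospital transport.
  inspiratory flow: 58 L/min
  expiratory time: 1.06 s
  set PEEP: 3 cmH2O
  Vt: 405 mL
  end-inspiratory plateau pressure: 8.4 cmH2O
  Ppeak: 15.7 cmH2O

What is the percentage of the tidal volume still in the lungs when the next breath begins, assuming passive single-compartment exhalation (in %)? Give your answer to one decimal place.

Flow: 58 L/min ÷ 60 = 0.9667 L/s.
R = (PIP − Pplat)/V̇ = (15.7 − 8.4) / 0.9667 = 7.3/0.9667 = 7.551 cmH2O·s/L.
C = Vt/(Pplat − PEEP) = 405.0 / (8.4 − 3) = 405.0/5.4 = 75.0 mL/cmH2O.
τ = R × C = 7.551 × 0.075 L/cmH2O = 0.5663 s.
Fraction remaining at end-expiration = e^(−Te/τ) = e^(−1.06/0.5663) = 0.1538 → 15.38%.

15.4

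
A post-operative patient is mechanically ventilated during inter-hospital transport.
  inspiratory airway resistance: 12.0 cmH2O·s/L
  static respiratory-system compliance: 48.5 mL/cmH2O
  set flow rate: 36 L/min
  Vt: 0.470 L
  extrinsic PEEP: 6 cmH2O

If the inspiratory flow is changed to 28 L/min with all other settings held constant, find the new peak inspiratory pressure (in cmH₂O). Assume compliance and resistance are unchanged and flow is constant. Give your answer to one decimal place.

21.3

Flow: 36 L/min ÷ 60 = 0.6 L/s.
New flow: 28 L/min ÷ 60 = 0.4667 L/s.
PIP = Vt/C + R·V̇ + PEEP (constant-flow equation of motion).
Only the resistive term changes: ΔPIP = R × ΔV̇ = 12.0 × (0.4667 − 0.6) = 12.0 × -0.1333 = -1.6 cmH2O.
Original PIP = 470/48.5 + 12.0×0.6 + 6 = 22.891 cmH2O; new PIP = 22.891 + (-1.6) = 21.291 cmH2O.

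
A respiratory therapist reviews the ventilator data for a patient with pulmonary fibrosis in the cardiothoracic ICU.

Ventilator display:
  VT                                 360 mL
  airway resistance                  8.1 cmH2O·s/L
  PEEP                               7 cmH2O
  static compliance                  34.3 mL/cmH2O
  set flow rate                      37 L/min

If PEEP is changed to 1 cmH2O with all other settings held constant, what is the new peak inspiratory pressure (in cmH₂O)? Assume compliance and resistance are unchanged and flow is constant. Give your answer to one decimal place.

16.5

Flow: 37 L/min ÷ 60 = 0.6167 L/s.
PIP = Vt/C + R·V̇ + PEEP (constant-flow equation of motion).
Only the baseline term changes: ΔPIP = ΔPEEP = 1 − 7 = -6.0 cmH2O.
Original PIP = 360/34.3 + 8.1×0.6167 + 7 = 22.491 cmH2O; new PIP = 22.491 + (-6.0) = 16.491 cmH2O.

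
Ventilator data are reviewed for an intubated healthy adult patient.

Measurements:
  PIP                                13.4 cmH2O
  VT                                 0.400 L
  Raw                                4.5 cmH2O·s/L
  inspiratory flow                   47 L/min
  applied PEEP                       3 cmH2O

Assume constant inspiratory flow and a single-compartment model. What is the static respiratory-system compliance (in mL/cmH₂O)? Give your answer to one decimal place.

Flow: 47 L/min ÷ 60 = 0.7833 L/s.
Equation of motion (constant flow): PIP = Vt/C + R·V̇ + PEEP.
Vt/C = PIP − R·V̇ − PEEP = 13.4 − 4.5×0.7833 − 3 = 13.4 − 3.525 − 3 = 6.875 cmH2O.
C = Vt / 6.875 = 400 / 6.875 = 58.182 mL/cmH2O.

58.2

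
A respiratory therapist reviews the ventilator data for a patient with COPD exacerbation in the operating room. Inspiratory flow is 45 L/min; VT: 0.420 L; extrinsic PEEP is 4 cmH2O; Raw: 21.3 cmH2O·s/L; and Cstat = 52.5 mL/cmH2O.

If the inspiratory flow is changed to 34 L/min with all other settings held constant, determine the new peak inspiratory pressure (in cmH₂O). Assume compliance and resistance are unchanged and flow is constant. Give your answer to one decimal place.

24.1

Flow: 45 L/min ÷ 60 = 0.75 L/s.
New flow: 34 L/min ÷ 60 = 0.5667 L/s.
PIP = Vt/C + R·V̇ + PEEP (constant-flow equation of motion).
Only the resistive term changes: ΔPIP = R × ΔV̇ = 21.3 × (0.5667 − 0.75) = 21.3 × -0.1833 = -3.904 cmH2O.
Original PIP = 420/52.5 + 21.3×0.75 + 4 = 27.975 cmH2O; new PIP = 27.975 + (-3.904) = 24.071 cmH2O.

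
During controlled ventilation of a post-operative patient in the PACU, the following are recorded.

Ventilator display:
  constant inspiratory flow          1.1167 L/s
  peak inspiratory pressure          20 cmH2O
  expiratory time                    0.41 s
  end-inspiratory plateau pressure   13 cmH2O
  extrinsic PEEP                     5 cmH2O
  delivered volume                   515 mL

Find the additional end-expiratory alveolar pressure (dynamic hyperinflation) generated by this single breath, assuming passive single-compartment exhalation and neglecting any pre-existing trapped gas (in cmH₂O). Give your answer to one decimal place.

2.9

R = (PIP − Pplat)/V̇ = (20 − 13) / 1.1167 = 7.0/1.1167 = 6.268 cmH2O·s/L.
C = Vt/(Pplat − PEEP) = 515.0 / (13 − 5) = 515.0/8.0 = 64.375 mL/cmH2O.
τ = R × C = 6.268 × 0.06438 L/cmH2O = 0.4035 s.
Fraction remaining = e^(−Te/τ) = e^(−0.41/0.4035) = 0.362; trapped volume = 515.0 × 0.362 = 186.43 mL.
Additional alveolar pressure from trapping ≈ V_trapped / C = 186.43 / 64.375 = 2.896 cmH2O.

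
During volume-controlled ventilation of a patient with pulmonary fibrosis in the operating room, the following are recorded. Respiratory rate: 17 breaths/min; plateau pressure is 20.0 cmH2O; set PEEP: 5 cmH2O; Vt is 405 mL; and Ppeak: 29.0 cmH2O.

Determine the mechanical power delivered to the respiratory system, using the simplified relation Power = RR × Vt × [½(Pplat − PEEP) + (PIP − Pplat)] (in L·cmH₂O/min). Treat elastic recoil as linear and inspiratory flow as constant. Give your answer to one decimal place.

113.6

Per-breath work = Vt × [½(Pplat−PEEP) + (PIP−Pplat)] = 0.405 × [0.5×15.0 + 9.0] = 0.405 × 16.5 = 6.683 L·cmH2O.
Power = 17 × 6.683 = 113.61 L·cmH2O/min.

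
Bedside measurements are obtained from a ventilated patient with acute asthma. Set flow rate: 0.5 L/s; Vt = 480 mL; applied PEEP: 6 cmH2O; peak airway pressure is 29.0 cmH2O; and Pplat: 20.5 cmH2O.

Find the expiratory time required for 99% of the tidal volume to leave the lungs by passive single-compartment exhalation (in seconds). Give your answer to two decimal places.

R = (PIP − Pplat)/V̇ = (29.0 − 20.5) / 0.5 = 8.5/0.5 = 17.0 cmH2O·s/L.
C = Vt/(Pplat − PEEP) = 480.0 / (20.5 − 6) = 480.0/14.5 = 33.103 mL/cmH2O.
τ = R × C = 17.0 × 0.0331 L/cmH2O = 0.5627 s.
t = −τ·ln(1 − 0.99) = −0.5627·ln(0.01) = 2.591 s.

2.59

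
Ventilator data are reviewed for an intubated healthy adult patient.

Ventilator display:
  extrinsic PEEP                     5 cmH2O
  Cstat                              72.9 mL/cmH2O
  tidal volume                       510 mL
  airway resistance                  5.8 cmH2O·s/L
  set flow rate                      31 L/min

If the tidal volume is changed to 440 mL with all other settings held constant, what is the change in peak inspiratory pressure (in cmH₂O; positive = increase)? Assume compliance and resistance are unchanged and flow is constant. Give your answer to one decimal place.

PIP = Vt/C + R·V̇ + PEEP (constant-flow equation of motion).
Only the elastic term changes: ΔPIP = ΔVt / C = (440 − 510) / 72.9 = -0.9602 cmH2O.

-1.0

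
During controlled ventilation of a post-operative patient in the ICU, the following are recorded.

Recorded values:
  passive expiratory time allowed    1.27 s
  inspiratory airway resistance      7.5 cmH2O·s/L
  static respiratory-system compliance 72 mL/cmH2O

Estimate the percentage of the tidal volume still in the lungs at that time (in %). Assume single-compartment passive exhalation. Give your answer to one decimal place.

9.5

τ = R × C = 7.5 × 72 mL/cmH2O = 7.5 × 0.072 L/cmH2O = 0.54 s.
Passive exhalation: V(t)/V₀ = e^(−t/τ) = e^(−1.27/0.54) = 0.09519.
Fraction remaining = 0.09519 → 9.519%.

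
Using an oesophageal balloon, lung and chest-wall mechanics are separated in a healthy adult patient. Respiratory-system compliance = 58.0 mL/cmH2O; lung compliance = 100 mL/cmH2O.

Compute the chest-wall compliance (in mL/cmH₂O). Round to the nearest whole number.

138

1/Ccw = 1/Crs − 1/CL.
1/Ccw = 1/58.0 − 1/100 = 0.007241.
Ccw = 138.1 mL/cmH2O.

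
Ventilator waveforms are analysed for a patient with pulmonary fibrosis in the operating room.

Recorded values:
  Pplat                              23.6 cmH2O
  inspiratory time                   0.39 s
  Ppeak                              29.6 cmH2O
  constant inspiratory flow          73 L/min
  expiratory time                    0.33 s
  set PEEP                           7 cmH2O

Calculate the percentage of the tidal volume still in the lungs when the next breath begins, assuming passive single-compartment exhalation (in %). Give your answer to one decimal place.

9.6

Flow: 73 L/min ÷ 60 = 1.2167 L/s.
Vt = flow × Ti = 1.2167 L/s × 0.39 s × 1000 mL/L = 474.51 mL.
R = (PIP − Pplat)/V̇ = (29.6 − 23.6) / 1.2167 = 6.0/1.2167 = 4.931 cmH2O·s/L.
C = Vt/(Pplat − PEEP) = 474.51 / (23.6 − 7) = 474.51/16.6 = 28.585 mL/cmH2O.
τ = R × C = 4.931 × 0.02859 L/cmH2O = 0.141 s.
Fraction remaining at end-expiration = e^(−Te/τ) = e^(−0.33/0.141) = 0.09629 → 9.629%.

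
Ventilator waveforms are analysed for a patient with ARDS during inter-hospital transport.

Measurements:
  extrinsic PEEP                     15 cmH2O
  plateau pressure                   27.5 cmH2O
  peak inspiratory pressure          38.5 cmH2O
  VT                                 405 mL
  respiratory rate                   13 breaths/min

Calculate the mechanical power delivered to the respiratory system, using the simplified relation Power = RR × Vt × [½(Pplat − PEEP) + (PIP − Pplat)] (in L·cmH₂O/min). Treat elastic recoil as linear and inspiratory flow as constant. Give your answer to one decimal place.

90.8

Per-breath work = Vt × [½(Pplat−PEEP) + (PIP−Pplat)] = 0.405 × [0.5×12.5 + 11.0] = 0.405 × 17.25 = 6.986 L·cmH2O.
Power = 13 × 6.986 = 90.818 L·cmH2O/min.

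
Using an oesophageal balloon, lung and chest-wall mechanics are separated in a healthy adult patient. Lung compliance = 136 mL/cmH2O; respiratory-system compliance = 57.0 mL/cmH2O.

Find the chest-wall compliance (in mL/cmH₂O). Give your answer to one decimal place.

98.1

1/Ccw = 1/Crs − 1/CL.
1/Ccw = 1/57.0 − 1/136 = 0.01019.
Ccw = 98.135 mL/cmH2O.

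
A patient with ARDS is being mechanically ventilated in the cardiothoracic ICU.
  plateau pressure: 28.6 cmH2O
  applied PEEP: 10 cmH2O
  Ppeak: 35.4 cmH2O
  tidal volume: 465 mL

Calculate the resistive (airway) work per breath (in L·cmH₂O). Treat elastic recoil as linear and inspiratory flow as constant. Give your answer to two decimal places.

3.16

With constant inspiratory flow the resistive pressure is constant at PIP − Pplat = 35.4 − 28.6 = 6.8 cmH2O, so resistive work = 6.8 × 0.465 = 3.162 L·cmH2O.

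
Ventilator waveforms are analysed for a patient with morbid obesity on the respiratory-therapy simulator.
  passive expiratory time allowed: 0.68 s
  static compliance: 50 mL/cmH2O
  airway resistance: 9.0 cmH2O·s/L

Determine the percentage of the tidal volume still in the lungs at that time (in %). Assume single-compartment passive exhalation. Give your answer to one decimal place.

22.1

τ = R × C = 9.0 × 50 mL/cmH2O = 9.0 × 0.050 L/cmH2O = 0.45 s.
Passive exhalation: V(t)/V₀ = e^(−t/τ) = e^(−0.68/0.45) = 0.2207.
Fraction remaining = 0.2207 → 22.07%.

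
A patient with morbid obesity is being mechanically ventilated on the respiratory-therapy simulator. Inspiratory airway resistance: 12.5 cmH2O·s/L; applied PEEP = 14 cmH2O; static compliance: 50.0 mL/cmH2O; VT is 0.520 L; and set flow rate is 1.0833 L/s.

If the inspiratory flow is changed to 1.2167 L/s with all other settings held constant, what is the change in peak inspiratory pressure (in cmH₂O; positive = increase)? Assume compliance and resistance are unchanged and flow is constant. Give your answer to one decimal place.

PIP = Vt/C + R·V̇ + PEEP (constant-flow equation of motion).
Only the resistive term changes: ΔPIP = R × ΔV̇ = 12.5 × (1.2167 − 1.0833) = 12.5 × 0.1334 = 1.668 cmH2O.

1.7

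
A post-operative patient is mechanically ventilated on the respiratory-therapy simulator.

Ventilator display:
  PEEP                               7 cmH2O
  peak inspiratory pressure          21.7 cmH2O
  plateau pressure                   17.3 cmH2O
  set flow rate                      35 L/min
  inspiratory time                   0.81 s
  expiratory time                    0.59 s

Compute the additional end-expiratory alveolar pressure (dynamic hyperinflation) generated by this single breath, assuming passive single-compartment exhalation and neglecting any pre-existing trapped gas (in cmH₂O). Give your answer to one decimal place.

Flow: 35 L/min ÷ 60 = 0.5833 L/s.
Vt = flow × Ti = 0.5833 L/s × 0.81 s × 1000 mL/L = 472.47 mL.
R = (PIP − Pplat)/V̇ = (21.7 − 17.3) / 0.5833 = 4.4/0.5833 = 7.543 cmH2O·s/L.
C = Vt/(Pplat − PEEP) = 472.47 / (17.3 − 7) = 472.47/10.3 = 45.871 mL/cmH2O.
τ = R × C = 7.543 × 0.04587 L/cmH2O = 0.346 s.
Fraction remaining = e^(−Te/τ) = e^(−0.59/0.346) = 0.1817; trapped volume = 472.47 × 0.1817 = 85.848 mL.
Additional alveolar pressure from trapping ≈ V_trapped / C = 85.848 / 45.871 = 1.872 cmH2O.

1.9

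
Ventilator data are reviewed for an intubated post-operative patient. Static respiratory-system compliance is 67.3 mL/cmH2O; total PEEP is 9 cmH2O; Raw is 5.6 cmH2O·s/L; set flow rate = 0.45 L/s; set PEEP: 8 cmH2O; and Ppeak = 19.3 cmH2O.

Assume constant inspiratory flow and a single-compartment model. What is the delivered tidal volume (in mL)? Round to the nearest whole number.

524

Total PEEP = 9 cmH2O (set 8 + intrinsic 1); this is the baseline alveolar pressure.
Equation of motion (constant flow): PIP = Vt/C + R·V̇ + PEEP.
Vt/C = PIP − R·V̇ − PEEP = 19.3 − 2.52 − 9 = 7.78 cmH2O.
Vt = C × 7.78 = 67.3 × 7.78 = 523.59 mL.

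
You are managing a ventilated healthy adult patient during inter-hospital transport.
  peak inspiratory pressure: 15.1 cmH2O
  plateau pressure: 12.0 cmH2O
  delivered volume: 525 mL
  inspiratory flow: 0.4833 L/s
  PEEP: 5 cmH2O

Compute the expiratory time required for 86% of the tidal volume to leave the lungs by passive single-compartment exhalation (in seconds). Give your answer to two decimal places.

0.95

R = (PIP − Pplat)/V̇ = (15.1 − 12.0) / 0.4833 = 3.1/0.4833 = 6.414 cmH2O·s/L.
C = Vt/(Pplat − PEEP) = 525.0 / (12.0 − 5) = 525.0/7.0 = 75.0 mL/cmH2O.
τ = R × C = 6.414 × 0.075 L/cmH2O = 0.4811 s.
t = −τ·ln(1 − 0.86) = −0.4811·ln(0.14) = 0.9459 s.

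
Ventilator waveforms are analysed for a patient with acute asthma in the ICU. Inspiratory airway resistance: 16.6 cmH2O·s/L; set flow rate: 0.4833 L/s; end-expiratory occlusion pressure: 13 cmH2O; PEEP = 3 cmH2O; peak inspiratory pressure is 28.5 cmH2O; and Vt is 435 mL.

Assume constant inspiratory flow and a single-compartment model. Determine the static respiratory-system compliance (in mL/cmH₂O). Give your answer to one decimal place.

Total PEEP = 13 cmH2O (set 3 + intrinsic 10); this is the baseline alveolar pressure.
Equation of motion (constant flow): PIP = Vt/C + R·V̇ + PEEP.
Vt/C = PIP − R·V̇ − PEEP = 28.5 − 16.6×0.4833 − 13 = 28.5 − 8.023 − 13 = 7.477 cmH2O.
C = Vt / 7.477 = 435 / 7.477 = 58.178 mL/cmH2O.

58.2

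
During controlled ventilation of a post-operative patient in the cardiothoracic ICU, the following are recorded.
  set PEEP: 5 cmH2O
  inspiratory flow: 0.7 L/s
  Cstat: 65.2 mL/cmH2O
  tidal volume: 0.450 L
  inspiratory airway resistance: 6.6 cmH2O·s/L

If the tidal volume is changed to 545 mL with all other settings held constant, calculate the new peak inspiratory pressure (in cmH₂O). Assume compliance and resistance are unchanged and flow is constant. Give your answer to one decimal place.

18.0

PIP = Vt/C + R·V̇ + PEEP (constant-flow equation of motion).
Only the elastic term changes: ΔPIP = ΔVt / C = (545 − 450) / 65.2 = 1.457 cmH2O.
Original PIP = 450/65.2 + 6.6×0.7 + 5 = 16.522 cmH2O; new PIP = 16.522 + (1.457) = 17.979 cmH2O.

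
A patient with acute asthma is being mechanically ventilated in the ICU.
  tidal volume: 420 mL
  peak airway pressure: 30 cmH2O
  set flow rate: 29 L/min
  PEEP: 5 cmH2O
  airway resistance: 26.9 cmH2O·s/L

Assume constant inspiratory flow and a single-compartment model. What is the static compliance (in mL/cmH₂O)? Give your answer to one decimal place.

35.0

Flow: 29 L/min ÷ 60 = 0.4833 L/s.
Equation of motion (constant flow): PIP = Vt/C + R·V̇ + PEEP.
Vt/C = PIP − R·V̇ − PEEP = 30 − 26.9×0.4833 − 5 = 30 − 13.001 − 5 = 11.999 cmH2O.
C = Vt / 11.999 = 420 / 11.999 = 35.003 mL/cmH2O.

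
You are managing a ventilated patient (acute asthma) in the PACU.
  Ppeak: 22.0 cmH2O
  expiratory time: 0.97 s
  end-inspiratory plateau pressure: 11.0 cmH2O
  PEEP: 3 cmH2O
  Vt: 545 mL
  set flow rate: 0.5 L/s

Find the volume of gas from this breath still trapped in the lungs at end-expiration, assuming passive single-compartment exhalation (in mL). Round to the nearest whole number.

R = (PIP − Pplat)/V̇ = (22.0 − 11.0) / 0.5 = 11.0/0.5 = 22.0 cmH2O·s/L.
C = Vt/(Pplat − PEEP) = 545.0 / (11.0 − 3) = 545.0/8.0 = 68.125 mL/cmH2O.
τ = R × C = 22.0 × 0.06813 L/cmH2O = 1.499 s.
Fraction remaining = e^(−Te/τ) = e^(−0.97/1.499) = 0.5236.
Trapped volume = 545.0 × 0.5236 = 285.36 mL.

285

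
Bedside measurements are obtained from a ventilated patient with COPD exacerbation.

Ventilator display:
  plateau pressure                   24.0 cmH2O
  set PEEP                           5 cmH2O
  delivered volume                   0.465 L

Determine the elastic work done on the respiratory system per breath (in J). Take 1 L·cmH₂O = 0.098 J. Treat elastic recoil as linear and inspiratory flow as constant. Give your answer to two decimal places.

0.43

Elastic work ≈ ½ × (Pplat − PEEP) × Vt = 0.5 × (24.0 − 5) × 0.465 L = 0.5 × 19.0 × 0.465 = 4.418 L·cmH2O.
× 0.098 J/(L·cmH2O) → 0.433 J.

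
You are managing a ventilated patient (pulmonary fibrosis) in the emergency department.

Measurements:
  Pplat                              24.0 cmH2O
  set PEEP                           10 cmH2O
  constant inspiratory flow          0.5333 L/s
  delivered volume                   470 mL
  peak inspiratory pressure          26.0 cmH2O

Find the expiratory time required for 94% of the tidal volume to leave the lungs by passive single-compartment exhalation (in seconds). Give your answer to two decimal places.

R = (PIP − Pplat)/V̇ = (26.0 − 24.0) / 0.5333 = 2.0/0.5333 = 3.75 cmH2O·s/L.
C = Vt/(Pplat − PEEP) = 470.0 / (24.0 − 10) = 470.0/14.0 = 33.571 mL/cmH2O.
τ = R × C = 3.75 × 0.03357 L/cmH2O = 0.1259 s.
t = −τ·ln(1 − 0.94) = −0.1259·ln(0.06) = 0.3542 s.

0.35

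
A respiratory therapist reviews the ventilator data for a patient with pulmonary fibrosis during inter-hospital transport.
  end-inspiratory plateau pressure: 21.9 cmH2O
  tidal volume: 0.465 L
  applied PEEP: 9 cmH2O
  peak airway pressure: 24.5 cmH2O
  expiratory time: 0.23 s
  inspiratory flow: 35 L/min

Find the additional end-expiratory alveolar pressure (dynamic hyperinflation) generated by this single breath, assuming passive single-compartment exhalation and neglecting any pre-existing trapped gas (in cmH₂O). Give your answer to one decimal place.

Flow: 35 L/min ÷ 60 = 0.5833 L/s.
R = (PIP − Pplat)/V̇ = (24.5 − 21.9) / 0.5833 = 2.6/0.5833 = 4.457 cmH2O·s/L.
C = Vt/(Pplat − PEEP) = 465.0 / (21.9 − 9) = 465.0/12.9 = 36.047 mL/cmH2O.
τ = R × C = 4.457 × 0.03605 L/cmH2O = 0.1607 s.
Fraction remaining = e^(−Te/τ) = e^(−0.23/0.1607) = 0.239; trapped volume = 465.0 × 0.239 = 111.14 mL.
Additional alveolar pressure from trapping ≈ V_trapped / C = 111.14 / 36.047 = 3.083 cmH2O.

3.1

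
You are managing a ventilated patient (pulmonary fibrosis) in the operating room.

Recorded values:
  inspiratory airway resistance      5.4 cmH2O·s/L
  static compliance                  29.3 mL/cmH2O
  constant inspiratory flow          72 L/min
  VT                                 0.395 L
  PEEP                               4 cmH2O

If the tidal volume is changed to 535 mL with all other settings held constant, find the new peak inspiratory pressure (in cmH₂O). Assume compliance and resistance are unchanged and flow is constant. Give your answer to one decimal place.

28.7

Flow: 72 L/min ÷ 60 = 1.2 L/s.
PIP = Vt/C + R·V̇ + PEEP (constant-flow equation of motion).
Only the elastic term changes: ΔPIP = ΔVt / C = (535 − 395) / 29.3 = 4.778 cmH2O.
Original PIP = 395/29.3 + 5.4×1.2 + 4 = 23.961 cmH2O; new PIP = 23.961 + (4.778) = 28.739 cmH2O.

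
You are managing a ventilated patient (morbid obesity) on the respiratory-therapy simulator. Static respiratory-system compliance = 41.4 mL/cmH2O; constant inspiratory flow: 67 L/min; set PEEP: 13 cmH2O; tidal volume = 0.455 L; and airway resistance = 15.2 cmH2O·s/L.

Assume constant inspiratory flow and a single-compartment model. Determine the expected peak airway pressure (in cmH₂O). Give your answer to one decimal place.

Flow: 67 L/min ÷ 60 = 1.1167 L/s.
Equation of motion (constant flow): PIP = Vt/C + R·V̇ + PEEP.
PIP = 455/41.4 + 15.2×1.1167 + 13 = 10.99 + 16.974 + 13 = 40.964 cmH2O.

41.0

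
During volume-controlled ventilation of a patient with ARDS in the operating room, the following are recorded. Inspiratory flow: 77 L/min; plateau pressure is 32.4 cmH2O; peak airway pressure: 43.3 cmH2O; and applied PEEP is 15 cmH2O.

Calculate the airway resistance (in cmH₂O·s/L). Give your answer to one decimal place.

Flow: 77 L/min ÷ 60 = 1.2833 L/s.
Raw = (PIP − Pplat) / flow = (43.3 − 32.4) / 1.2833 = 10.9 / 1.2833 = 8.494 cmH2O·s/L.

8.5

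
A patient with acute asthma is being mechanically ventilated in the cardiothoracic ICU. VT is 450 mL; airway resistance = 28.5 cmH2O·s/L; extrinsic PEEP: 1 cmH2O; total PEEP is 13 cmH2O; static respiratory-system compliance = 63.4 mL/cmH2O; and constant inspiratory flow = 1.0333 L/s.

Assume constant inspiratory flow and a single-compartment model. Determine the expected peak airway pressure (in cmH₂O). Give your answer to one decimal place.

Total PEEP = 13 cmH2O (set 1 + intrinsic 12); this is the baseline alveolar pressure.
Equation of motion (constant flow): PIP = Vt/C + R·V̇ + PEEP.
PIP = 450/63.4 + 28.5×1.0333 + 13 = 7.098 + 29.449 + 13 = 49.547 cmH2O.

49.5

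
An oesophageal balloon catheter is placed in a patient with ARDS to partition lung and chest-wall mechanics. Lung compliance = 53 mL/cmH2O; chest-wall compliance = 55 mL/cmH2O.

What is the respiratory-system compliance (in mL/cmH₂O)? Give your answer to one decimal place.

27.0

Lung and chest wall are elastances in series: 1/Crs = 1/CL + 1/Ccw.
1/Crs = 1/53 + 1/55 = 0.03705.
Crs = 26.991 mL/cmH2O.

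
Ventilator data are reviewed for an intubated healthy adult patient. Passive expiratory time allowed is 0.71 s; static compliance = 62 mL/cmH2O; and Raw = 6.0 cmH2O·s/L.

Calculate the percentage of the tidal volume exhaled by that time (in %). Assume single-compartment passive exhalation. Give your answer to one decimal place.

τ = R × C = 6.0 × 62 mL/cmH2O = 6.0 × 0.062 L/cmH2O = 0.372 s.
Passive exhalation: V(t)/V₀ = e^(−t/τ) = e^(−0.71/0.372) = 0.1483.
Fraction exhaled = 1 − 0.1483 = 0.8517 → 85.17%.

85.2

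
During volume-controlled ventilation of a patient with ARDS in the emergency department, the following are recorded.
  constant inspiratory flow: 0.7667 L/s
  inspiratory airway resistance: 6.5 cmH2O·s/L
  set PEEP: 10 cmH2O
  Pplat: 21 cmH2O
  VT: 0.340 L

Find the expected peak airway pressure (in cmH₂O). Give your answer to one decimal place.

PIP = Pplat + Raw × flow = 21 + 6.5 × 0.7667 = 21 + 4.984 = 25.984 cmH2O.

26.0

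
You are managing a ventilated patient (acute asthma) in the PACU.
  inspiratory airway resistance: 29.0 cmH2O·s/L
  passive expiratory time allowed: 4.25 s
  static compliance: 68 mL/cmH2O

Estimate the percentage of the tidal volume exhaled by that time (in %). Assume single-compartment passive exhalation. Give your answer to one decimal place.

τ = R × C = 29.0 × 68 mL/cmH2O = 29.0 × 0.068 L/cmH2O = 1.972 s.
Passive exhalation: V(t)/V₀ = e^(−t/τ) = e^(−4.25/1.972) = 0.1159.
Fraction exhaled = 1 − 0.1159 = 0.8841 → 88.41%.

88.4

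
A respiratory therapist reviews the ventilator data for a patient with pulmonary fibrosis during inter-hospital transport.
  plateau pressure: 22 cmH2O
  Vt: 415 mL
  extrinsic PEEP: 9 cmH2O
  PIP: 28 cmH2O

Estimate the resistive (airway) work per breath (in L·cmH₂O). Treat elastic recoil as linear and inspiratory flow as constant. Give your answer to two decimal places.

2.49

With constant inspiratory flow the resistive pressure is constant at PIP − Pplat = 28 − 22 = 6.0 cmH2O, so resistive work = 6.0 × 0.415 = 2.49 L·cmH2O.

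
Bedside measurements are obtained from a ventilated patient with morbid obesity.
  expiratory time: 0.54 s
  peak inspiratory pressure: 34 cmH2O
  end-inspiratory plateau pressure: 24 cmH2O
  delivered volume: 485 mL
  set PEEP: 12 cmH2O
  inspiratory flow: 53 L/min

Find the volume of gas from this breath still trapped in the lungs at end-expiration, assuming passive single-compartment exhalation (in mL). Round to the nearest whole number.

Flow: 53 L/min ÷ 60 = 0.8833 L/s.
R = (PIP − Pplat)/V̇ = (34 − 24) / 0.8833 = 10.0/0.8833 = 11.321 cmH2O·s/L.
C = Vt/(Pplat − PEEP) = 485.0 / (24 − 12) = 485.0/12.0 = 40.417 mL/cmH2O.
τ = R × C = 11.321 × 0.04042 L/cmH2O = 0.4576 s.
Fraction remaining = e^(−Te/τ) = e^(−0.54/0.4576) = 0.3073.
Trapped volume = 485.0 × 0.3073 = 149.04 mL.

149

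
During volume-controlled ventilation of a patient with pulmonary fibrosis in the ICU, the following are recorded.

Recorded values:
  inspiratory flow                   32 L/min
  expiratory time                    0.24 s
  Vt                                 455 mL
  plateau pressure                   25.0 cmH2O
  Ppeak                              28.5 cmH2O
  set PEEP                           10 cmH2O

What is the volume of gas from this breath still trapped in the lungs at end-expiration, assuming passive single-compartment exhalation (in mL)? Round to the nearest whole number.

Flow: 32 L/min ÷ 60 = 0.5333 L/s.
R = (PIP − Pplat)/V̇ = (28.5 − 25.0) / 0.5333 = 3.5/0.5333 = 6.563 cmH2O·s/L.
C = Vt/(Pplat − PEEP) = 455.0 / (25.0 − 10) = 455.0/15.0 = 30.333 mL/cmH2O.
τ = R × C = 6.563 × 0.03033 L/cmH2O = 0.1991 s.
Fraction remaining = e^(−Te/τ) = e^(−0.24/0.1991) = 0.2996.
Trapped volume = 455.0 × 0.2996 = 136.32 mL.

136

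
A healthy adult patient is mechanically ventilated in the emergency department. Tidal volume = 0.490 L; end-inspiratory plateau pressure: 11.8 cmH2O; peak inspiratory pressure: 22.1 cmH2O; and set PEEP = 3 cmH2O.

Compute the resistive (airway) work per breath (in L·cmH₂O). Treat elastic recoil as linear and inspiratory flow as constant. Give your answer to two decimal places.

With constant inspiratory flow the resistive pressure is constant at PIP − Pplat = 22.1 − 11.8 = 10.3 cmH2O, so resistive work = 10.3 × 0.490 = 5.047 L·cmH2O.

5.05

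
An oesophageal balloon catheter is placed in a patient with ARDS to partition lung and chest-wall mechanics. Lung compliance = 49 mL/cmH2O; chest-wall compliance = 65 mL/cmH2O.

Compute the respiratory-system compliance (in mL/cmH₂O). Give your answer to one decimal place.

Lung and chest wall are elastances in series: 1/Crs = 1/CL + 1/Ccw.
1/Crs = 1/49 + 1/65 = 0.03579.
Crs = 27.941 mL/cmH2O.

27.9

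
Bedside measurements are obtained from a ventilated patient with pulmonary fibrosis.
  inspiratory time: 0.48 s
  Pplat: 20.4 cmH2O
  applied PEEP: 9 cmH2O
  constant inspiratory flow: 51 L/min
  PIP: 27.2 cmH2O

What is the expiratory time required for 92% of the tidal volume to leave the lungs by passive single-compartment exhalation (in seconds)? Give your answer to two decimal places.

0.72

Flow: 51 L/min ÷ 60 = 0.85 L/s.
Vt = flow × Ti = 0.85 L/s × 0.48 s × 1000 mL/L = 408.0 mL.
R = (PIP − Pplat)/V̇ = (27.2 − 20.4) / 0.85 = 6.8/0.85 = 8.0 cmH2O·s/L.
C = Vt/(Pplat − PEEP) = 408.0 / (20.4 − 9) = 408.0/11.4 = 35.789 mL/cmH2O.
τ = R × C = 8.0 × 0.03579 L/cmH2O = 0.2863 s.
t = −τ·ln(1 − 0.92) = −0.2863·ln(0.08) = 0.7231 s.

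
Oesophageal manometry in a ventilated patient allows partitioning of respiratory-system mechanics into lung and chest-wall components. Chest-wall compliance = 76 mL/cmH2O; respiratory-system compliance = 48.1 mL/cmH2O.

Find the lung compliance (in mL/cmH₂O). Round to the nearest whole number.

131

1/CL = 1/Crs − 1/Ccw.
1/CL = 1/48.1 − 1/76 = 0.007632.
CL = 131.03 mL/cmH2O.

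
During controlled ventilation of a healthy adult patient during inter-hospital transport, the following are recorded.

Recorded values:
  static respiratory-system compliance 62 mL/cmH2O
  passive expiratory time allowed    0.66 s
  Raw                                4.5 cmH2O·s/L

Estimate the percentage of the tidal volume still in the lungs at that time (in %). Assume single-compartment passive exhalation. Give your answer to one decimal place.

9.4

τ = R × C = 4.5 × 62 mL/cmH2O = 4.5 × 0.062 L/cmH2O = 0.279 s.
Passive exhalation: V(t)/V₀ = e^(−t/τ) = e^(−0.66/0.279) = 0.09389.
Fraction remaining = 0.09389 → 9.389%.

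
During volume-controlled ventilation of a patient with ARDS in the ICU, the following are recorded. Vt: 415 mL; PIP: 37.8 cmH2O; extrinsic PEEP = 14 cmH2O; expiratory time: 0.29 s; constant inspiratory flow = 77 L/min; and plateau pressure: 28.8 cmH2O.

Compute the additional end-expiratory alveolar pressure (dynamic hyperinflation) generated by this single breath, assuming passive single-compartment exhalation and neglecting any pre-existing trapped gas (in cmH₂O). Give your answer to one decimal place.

Flow: 77 L/min ÷ 60 = 1.2833 L/s.
R = (PIP − Pplat)/V̇ = (37.8 − 28.8) / 1.2833 = 9.0/1.2833 = 7.013 cmH2O·s/L.
C = Vt/(Pplat − PEEP) = 415.0 / (28.8 − 14) = 415.0/14.8 = 28.041 mL/cmH2O.
τ = R × C = 7.013 × 0.02804 L/cmH2O = 0.1966 s.
Fraction remaining = e^(−Te/τ) = e^(−0.29/0.1966) = 0.2288; trapped volume = 415.0 × 0.2288 = 94.952 mL.
Additional alveolar pressure from trapping ≈ V_trapped / C = 94.952 / 28.041 = 3.386 cmH2O.

3.4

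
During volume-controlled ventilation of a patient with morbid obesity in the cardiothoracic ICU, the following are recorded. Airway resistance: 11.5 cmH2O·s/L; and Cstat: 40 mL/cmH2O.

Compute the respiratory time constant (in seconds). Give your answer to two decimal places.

0.46

τ = R × C = 11.5 × 40 mL/cmH2O = 11.5 × 0.040 L/cmH2O = 0.46 s.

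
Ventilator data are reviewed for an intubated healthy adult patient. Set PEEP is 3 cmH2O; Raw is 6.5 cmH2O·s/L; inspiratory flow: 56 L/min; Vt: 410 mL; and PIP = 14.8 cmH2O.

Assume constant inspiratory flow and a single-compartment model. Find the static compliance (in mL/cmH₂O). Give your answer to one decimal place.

Flow: 56 L/min ÷ 60 = 0.9333 L/s.
Equation of motion (constant flow): PIP = Vt/C + R·V̇ + PEEP.
Vt/C = PIP − R·V̇ − PEEP = 14.8 − 6.5×0.9333 − 3 = 14.8 − 6.066 − 3 = 5.734 cmH2O.
C = Vt / 5.734 = 410 / 5.734 = 71.503 mL/cmH2O.

71.5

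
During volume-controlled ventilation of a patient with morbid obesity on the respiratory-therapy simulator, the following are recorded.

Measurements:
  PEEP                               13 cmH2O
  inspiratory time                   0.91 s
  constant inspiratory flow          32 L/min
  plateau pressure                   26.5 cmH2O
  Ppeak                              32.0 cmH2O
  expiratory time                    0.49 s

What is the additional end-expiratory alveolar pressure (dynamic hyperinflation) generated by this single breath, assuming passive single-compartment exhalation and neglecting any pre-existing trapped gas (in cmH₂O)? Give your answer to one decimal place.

Flow: 32 L/min ÷ 60 = 0.5333 L/s.
Vt = flow × Ti = 0.5333 L/s × 0.91 s × 1000 mL/L = 485.3 mL.
R = (PIP − Pplat)/V̇ = (32.0 − 26.5) / 0.5333 = 5.5/0.5333 = 10.313 cmH2O·s/L.
C = Vt/(Pplat − PEEP) = 485.3 / (26.5 − 13) = 485.3/13.5 = 35.948 mL/cmH2O.
τ = R × C = 10.313 × 0.03595 L/cmH2O = 0.3708 s.
Fraction remaining = e^(−Te/τ) = e^(−0.49/0.3708) = 0.2667; trapped volume = 485.3 × 0.2667 = 129.43 mL.
Additional alveolar pressure from trapping ≈ V_trapped / C = 129.43 / 35.948 = 3.6 cmH2O.

3.6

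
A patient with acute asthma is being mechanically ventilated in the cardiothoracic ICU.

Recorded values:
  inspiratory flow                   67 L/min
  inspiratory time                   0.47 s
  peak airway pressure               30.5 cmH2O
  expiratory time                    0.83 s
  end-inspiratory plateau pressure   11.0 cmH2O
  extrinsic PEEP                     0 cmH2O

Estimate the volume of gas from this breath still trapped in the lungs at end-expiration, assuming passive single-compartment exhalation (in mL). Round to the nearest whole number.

194

Flow: 67 L/min ÷ 60 = 1.1167 L/s.
Vt = flow × Ti = 1.1167 L/s × 0.47 s × 1000 mL/L = 524.85 mL.
R = (PIP − Pplat)/V̇ = (30.5 − 11.0) / 1.1167 = 19.5/1.1167 = 17.462 cmH2O·s/L.
C = Vt/(Pplat − PEEP) = 524.85 / (11.0 − 0) = 524.85/11.0 = 47.714 mL/cmH2O.
τ = R × C = 17.462 × 0.04771 L/cmH2O = 0.8331 s.
Fraction remaining = e^(−Te/τ) = e^(−0.83/0.8331) = 0.3693.
Trapped volume = 524.85 × 0.3693 = 193.83 mL.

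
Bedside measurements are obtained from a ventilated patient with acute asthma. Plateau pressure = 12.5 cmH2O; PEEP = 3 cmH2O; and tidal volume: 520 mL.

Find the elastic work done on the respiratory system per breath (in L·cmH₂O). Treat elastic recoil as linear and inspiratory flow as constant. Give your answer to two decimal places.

2.47

Elastic work ≈ ½ × (Pplat − PEEP) × Vt = 0.5 × (12.5 − 3) × 0.520 L = 0.5 × 9.5 × 0.520 = 2.47 L·cmH2O.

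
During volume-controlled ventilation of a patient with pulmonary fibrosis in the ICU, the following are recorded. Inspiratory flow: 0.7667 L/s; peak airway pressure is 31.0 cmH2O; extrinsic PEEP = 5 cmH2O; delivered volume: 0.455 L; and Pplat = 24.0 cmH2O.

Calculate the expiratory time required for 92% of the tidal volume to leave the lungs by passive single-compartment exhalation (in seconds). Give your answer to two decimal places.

0.55

R = (PIP − Pplat)/V̇ = (31.0 − 24.0) / 0.7667 = 7.0/0.7667 = 9.13 cmH2O·s/L.
C = Vt/(Pplat − PEEP) = 455.0 / (24.0 − 5) = 455.0/19.0 = 23.947 mL/cmH2O.
τ = R × C = 9.13 × 0.02395 L/cmH2O = 0.2187 s.
t = −τ·ln(1 − 0.92) = −0.2187·ln(0.08) = 0.5524 s.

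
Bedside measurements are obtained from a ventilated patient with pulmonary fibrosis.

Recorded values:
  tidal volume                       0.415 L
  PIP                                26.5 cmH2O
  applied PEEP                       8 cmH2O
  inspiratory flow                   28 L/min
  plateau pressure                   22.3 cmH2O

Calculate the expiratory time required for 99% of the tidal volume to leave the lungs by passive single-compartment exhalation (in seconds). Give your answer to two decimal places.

Flow: 28 L/min ÷ 60 = 0.4667 L/s.
R = (PIP − Pplat)/V̇ = (26.5 − 22.3) / 0.4667 = 4.2/0.4667 = 8.999 cmH2O·s/L.
C = Vt/(Pplat − PEEP) = 415.0 / (22.3 − 8) = 415.0/14.3 = 29.021 mL/cmH2O.
τ = R × C = 8.999 × 0.02902 L/cmH2O = 0.2612 s.
t = −τ·ln(1 − 0.99) = −0.2612·ln(0.01) = 1.203 s.

1.20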